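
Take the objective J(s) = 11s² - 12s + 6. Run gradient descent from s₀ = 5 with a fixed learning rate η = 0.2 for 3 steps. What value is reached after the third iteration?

J′(s) = 22s - 12
s₁ = 5 − 0.2·98 = -14.6
s₂ = -14.6 − 0.2·(-333.2) = 52.04
s₃ = 52.04 − 0.2·1132.88 = -174.536

-174.536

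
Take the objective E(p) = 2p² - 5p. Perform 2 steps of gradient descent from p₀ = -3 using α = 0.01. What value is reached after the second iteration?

-2.6668

E′(p) = 4p - 5
Step 1: E′(-3) = -17; p₁ = -3 − 0.01·(-17) = -2.83
Step 2: E′(-2.83) = -16.32; p₂ = -2.83 − 0.01·(-16.32) = -2.6668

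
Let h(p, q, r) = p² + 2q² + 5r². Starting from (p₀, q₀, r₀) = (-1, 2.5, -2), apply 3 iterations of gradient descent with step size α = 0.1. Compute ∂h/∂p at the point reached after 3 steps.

∇h = (2p, 4q, 10r)
(p₁, q₁, r₁) = (-1, 2.5, -2) − 0.1·(-2, 10, -20) = (-0.8, 1.5, 0)
(p₂, q₂, r₂) = (-0.8, 1.5, 0) − 0.1·(-1.6, 6, 0) = (-0.64, 0.9, 0)
(p₃, q₃, r₃) = (-0.64, 0.9, 0) − 0.1·(-1.28, 3.6, 0) = (-0.512, 0.54, 0)
∂h/∂p at (-0.512, 0.54, 0) = -1.024

-1.024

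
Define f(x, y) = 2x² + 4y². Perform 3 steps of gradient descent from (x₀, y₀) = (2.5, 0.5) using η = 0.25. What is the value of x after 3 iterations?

∇f = (4x, 8y)
Step 1: at (2.5, 0.5), ∇f = (10, 4) → (2.5, 0.5) − 0.25·(10, 4) = (0, -0.5)
Step 2: at (0, -0.5), ∇f = (0, -4) → (0, -0.5) − 0.25·(0, -4) = (0, 0.5)
Step 3: at (0, 0.5), ∇f = (0, 4) → (0, 0.5) − 0.25·(0, 4) = (0, -0.5)
x = 0

0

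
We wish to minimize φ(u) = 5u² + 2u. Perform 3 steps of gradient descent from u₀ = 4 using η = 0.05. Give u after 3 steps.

0.325

φ′(u) = 10u + 2
u₁ = 4 − 0.05·42 = 1.9
u₂ = 1.9 − 0.05·21 = 0.85
u₃ = 0.85 − 0.05·10.5 = 0.325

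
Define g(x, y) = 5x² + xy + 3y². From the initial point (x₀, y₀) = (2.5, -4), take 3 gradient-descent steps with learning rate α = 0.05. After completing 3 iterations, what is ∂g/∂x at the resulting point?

3.8886875

∇g = (10x + y, x + 6y)
Step 1: at (2.5, -4), ∇g = (21, -21.5) → (2.5, -4) − 0.05·(21, -21.5) = (1.45, -2.925)
Step 2: at (1.45, -2.925), ∇g = (11.575, -16.1) → (1.45, -2.925) − 0.05·(11.575, -16.1) = (0.87125, -2.12)
Step 3: at (0.87125, -2.12), ∇g = (6.5925, -11.84875) → (0.87125, -2.12) − 0.05·(6.5925, -11.84875) = (0.541625, -1.5275625)
∂g/∂x at (0.541625, -1.5275625) = 3.8886875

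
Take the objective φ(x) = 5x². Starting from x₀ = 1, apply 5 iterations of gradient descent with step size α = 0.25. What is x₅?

-7.59375

φ′(x) = 10x
x₁ = 1 − 0.25·10 = -1.5
x₂ = -1.5 − 0.25·(-15) = 2.25
x₃ = 2.25 − 0.25·22.5 = -3.375
x₄ = -3.375 − 0.25·(-33.75) = 5.0625
x₅ = 5.0625 − 0.25·50.625 = -7.59375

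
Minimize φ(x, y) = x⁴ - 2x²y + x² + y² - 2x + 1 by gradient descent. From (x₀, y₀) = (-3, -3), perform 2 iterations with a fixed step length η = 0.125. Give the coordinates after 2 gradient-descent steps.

∇φ = (4x³ - 4xy + 2x - 2, -2x² + 2y)
(x₁, y₁) = (-3, -3) − 0.125·(-152, -24) = (16, 0)
(x₂, y₂) = (16, 0) − 0.125·(16414, -512) = (-2035.75, 64)

(-2035.75, 64)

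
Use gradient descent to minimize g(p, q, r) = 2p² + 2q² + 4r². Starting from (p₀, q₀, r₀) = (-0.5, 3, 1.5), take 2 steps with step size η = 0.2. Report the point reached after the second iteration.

(-0.02, 0.12, 0.54)

∇g = (4p, 4q, 8r)
(p₁, q₁, r₁) = (-0.5, 3, 1.5) − 0.2·(-2, 12, 12) = (-0.1, 0.6, -0.9)
(p₂, q₂, r₂) = (-0.1, 0.6, -0.9) − 0.2·(-0.4, 2.4, -7.2) = (-0.02, 0.12, 0.54)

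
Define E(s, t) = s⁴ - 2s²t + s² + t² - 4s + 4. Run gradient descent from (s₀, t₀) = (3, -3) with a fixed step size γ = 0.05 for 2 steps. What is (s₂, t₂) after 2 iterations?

∇E = (4s³ - 4st + 2s - 4, -2s² + 2t)
(s₁, t₁) = (3, -3) − 0.05·(146, -24) = (-4.3, -1.8)
(s₂, t₂) = (-4.3, -1.8) − 0.05·(-361.588, -40.58) = (13.7794, 0.229)

(13.7794, 0.229)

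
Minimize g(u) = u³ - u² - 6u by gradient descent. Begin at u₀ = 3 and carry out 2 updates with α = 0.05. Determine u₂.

g′(u) = 3u² - 2u - 6
u₁ = 3 − 0.05·15 = 2.25
u₂ = 2.25 − 0.05·4.6875 = 2.015625

2.015625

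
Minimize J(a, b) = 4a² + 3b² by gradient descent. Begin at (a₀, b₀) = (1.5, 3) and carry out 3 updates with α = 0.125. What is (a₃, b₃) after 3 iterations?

∇J = (8a, 6b)
(a₁, b₁) = (1.5, 3) − 0.125·(12, 18) = (0, 0.75)
(a₂, b₂) = (0, 0.75) − 0.125·(0, 4.5) = (0, 0.1875)
(a₃, b₃) = (0, 0.1875) − 0.125·(0, 1.125) = (0, 0.046875)

(0, 0.046875)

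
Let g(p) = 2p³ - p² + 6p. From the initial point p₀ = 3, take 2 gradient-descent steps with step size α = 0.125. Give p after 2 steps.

g′(p) = 6p² - 2p + 6
Step 1: g′(3) = 54; p₁ = 3 − 0.125·54 = -3.75
Step 2: g′(-3.75) = 97.875; p₂ = -3.75 − 0.125·97.875 = -15.984375

-15.984375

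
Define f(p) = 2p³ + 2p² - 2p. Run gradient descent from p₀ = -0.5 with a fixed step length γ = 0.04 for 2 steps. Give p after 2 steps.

-0.2944

f′(p) = 6p² + 4p - 2
Step 1: f′(-0.5) = -2.5; p₁ = -0.5 − 0.04·(-2.5) = -0.4
Step 2: f′(-0.4) = -2.64; p₂ = -0.4 − 0.04·(-2.64) = -0.2944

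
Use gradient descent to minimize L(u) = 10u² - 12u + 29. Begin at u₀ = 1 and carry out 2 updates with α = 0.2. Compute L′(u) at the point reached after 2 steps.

72

L′(u) = 20u - 12
u₁ = 1 − 0.2·8 = -0.6
u₂ = -0.6 − 0.2·(-24) = 4.2
L′(u) at (4.2) = 72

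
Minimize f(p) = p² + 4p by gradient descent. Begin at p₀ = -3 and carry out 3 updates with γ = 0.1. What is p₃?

f′(p) = 2p + 4
p₁ = -3 − 0.1·(-2) = -2.8
p₂ = -2.8 − 0.1·(-1.6) = -2.64
p₃ = -2.64 − 0.1·(-1.28) = -2.512

-2.512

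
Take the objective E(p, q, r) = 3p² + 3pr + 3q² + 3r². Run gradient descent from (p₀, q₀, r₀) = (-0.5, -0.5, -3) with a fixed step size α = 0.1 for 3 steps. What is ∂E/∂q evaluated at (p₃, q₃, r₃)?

-0.192

∇E = (6p + 3r, 6q, 3p + 6r)
Step 1: at (-0.5, -0.5, -3), ∇E = (-12, -3, -19.5) → (-0.5, -0.5, -3) − 0.1·(-12, -3, -19.5) = (0.7, -0.2, -1.05)
Step 2: at (0.7, -0.2, -1.05), ∇E = (1.05, -1.2, -4.2) → (0.7, -0.2, -1.05) − 0.1·(1.05, -1.2, -4.2) = (0.595, -0.08, -0.63)
Step 3: at (0.595, -0.08, -0.63), ∇E = (1.68, -0.48, -1.995) → (0.595, -0.08, -0.63) − 0.1·(1.68, -0.48, -1.995) = (0.427, -0.032, -0.4305)
∂E/∂q at (0.427, -0.032, -0.4305) = -0.192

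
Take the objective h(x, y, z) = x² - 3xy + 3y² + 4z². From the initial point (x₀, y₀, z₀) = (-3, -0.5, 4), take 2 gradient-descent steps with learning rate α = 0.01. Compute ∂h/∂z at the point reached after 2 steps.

27.0848

∇h = (2x - 3y, -3x + 6y, 8z)
(x₁, y₁, z₁) = (-3, -0.5, 4) − 0.01·(-4.5, 6, 32) = (-2.955, -0.56, 3.68)
(x₂, y₂, z₂) = (-2.955, -0.56, 3.68) − 0.01·(-4.23, 5.505, 29.44) = (-2.9127, -0.61505, 3.3856)
∂h/∂z at (-2.9127, -0.61505, 3.3856) = 27.0848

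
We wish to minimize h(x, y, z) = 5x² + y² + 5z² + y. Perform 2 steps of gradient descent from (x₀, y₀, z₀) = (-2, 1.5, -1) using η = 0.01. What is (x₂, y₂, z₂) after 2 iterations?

∇h = (10x, 2y + 1, 10z)
(x₁, y₁, z₁) = (-2, 1.5, -1) − 0.01·(-20, 4, -10) = (-1.8, 1.46, -0.9)
(x₂, y₂, z₂) = (-1.8, 1.46, -0.9) − 0.01·(-18, 3.92, -9) = (-1.62, 1.4208, -0.81)

(-1.62, 1.4208, -0.81)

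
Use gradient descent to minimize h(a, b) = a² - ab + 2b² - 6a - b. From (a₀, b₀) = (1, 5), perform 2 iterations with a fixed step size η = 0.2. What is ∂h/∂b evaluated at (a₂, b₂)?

∇h = (2a - b - 6, -a + 4b - 1)
(a₁, b₁) = (1, 5) − 0.2·(-9, 18) = (2.8, 1.4)
(a₂, b₂) = (2.8, 1.4) − 0.2·(-1.8, 1.8) = (3.16, 1.04)
∂h/∂b at (3.16, 1.04) = 0

0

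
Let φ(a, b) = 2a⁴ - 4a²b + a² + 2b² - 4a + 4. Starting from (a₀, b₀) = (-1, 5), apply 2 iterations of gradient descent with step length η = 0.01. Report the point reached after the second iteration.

∇φ = (8a³ - 8ab + 2a - 4, -4a² + 4b)
(a₁, b₁) = (-1, 5) − 0.01·(26, 16) = (-1.26, 4.84)
(a₂, b₂) = (-1.26, 4.84) − 0.01·(26.264192, 13.0096) = (-1.52264192, 4.709904)

(-1.52264192, 4.709904)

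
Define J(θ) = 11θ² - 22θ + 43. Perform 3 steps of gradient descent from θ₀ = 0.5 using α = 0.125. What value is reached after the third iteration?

J′(θ) = 22θ - 22
Step 1: J′(0.5) = -11; θ₁ = 0.5 − 0.125·(-11) = 1.875
Step 2: J′(1.875) = 19.25; θ₂ = 1.875 − 0.125·19.25 = -0.53125
Step 3: J′(-0.53125) = -33.6875; θ₃ = -0.53125 − 0.125·(-33.6875) = 3.6796875

3.6796875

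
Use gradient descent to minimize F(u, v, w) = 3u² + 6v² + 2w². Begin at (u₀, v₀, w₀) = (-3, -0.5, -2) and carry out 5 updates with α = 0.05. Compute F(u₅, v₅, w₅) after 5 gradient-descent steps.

1.6218339179

∇F = (6u, 12v, 4w)
Step 1: at (-3, -0.5, -2), ∇F = (-18, -6, -8) → (-3, -0.5, -2) − 0.05·(-18, -6, -8) = (-2.1, -0.2, -1.6)
Step 2: at (-2.1, -0.2, -1.6), ∇F = (-12.6, -2.4, -6.4) → (-2.1, -0.2, -1.6) − 0.05·(-12.6, -2.4, -6.4) = (-1.47, -0.08, -1.28)
Step 3: at (-1.47, -0.08, -1.28), ∇F = (-8.82, -0.96, -5.12) → (-1.47, -0.08, -1.28) − 0.05·(-8.82, -0.96, -5.12) = (-1.029, -0.032, -1.024)
Step 4: at (-1.029, -0.032, -1.024), ∇F = (-6.174, -0.384, -4.096) → (-1.029, -0.032, -1.024) − 0.05·(-6.174, -0.384, -4.096) = (-0.7203, -0.0128, -0.8192)
Step 5: at (-0.7203, -0.0128, -0.8192), ∇F = (-4.3218, -0.1536, -3.2768) → (-0.7203, -0.0128, -0.8192) − 0.05·(-4.3218, -0.1536, -3.2768) = (-0.50421, -0.00512, -0.65536)
F(-0.50421, -0.00512, -0.65536) = 1.6218339179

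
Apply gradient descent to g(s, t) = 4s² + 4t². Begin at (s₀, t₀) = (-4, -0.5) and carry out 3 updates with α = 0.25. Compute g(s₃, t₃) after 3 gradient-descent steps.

∇g = (8s, 8t)
Step 1: at (-4, -0.5), ∇g = (-32, -4) → (-4, -0.5) − 0.25·(-32, -4) = (4, 0.5)
Step 2: at (4, 0.5), ∇g = (32, 4) → (4, 0.5) − 0.25·(32, 4) = (-4, -0.5)
Step 3: at (-4, -0.5), ∇g = (-32, -4) → (-4, -0.5) − 0.25·(-32, -4) = (4, 0.5)
g(4, 0.5) = 65

65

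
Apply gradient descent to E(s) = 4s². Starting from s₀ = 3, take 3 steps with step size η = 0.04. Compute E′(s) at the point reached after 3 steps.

E′(s) = 8s
Step 1: E′(3) = 24; s₁ = 3 − 0.04·24 = 2.04
Step 2: E′(2.04) = 16.32; s₂ = 2.04 − 0.04·16.32 = 1.3872
Step 3: E′(1.3872) = 11.0976; s₃ = 1.3872 − 0.04·11.0976 = 0.943296
E′(s) at (0.943296) = 7.546368

7.546368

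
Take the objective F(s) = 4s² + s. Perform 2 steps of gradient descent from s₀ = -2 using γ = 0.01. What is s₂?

F′(s) = 8s + 1
s₁ = -2 − 0.01·(-15) = -1.85
s₂ = -1.85 − 0.01·(-13.8) = -1.712

-1.712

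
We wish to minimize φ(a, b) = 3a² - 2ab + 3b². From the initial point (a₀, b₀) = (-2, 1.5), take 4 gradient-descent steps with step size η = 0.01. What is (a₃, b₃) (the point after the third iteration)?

(-1.583888, 1.14152)

∇φ = (6a - 2b, -2a + 6b)
(a₁, b₁) = (-2, 1.5) − 0.01·(-15, 13) = (-1.85, 1.37)
(a₂, b₂) = (-1.85, 1.37) − 0.01·(-13.84, 11.92) = (-1.7116, 1.2508)
(a₃, b₃) = (-1.7116, 1.2508) − 0.01·(-12.7712, 10.928) = (-1.583888, 1.14152)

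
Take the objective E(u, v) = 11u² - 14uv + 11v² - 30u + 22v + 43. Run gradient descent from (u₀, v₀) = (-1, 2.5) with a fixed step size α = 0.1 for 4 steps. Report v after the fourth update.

∇E = (22u - 14v - 30, -14u + 22v + 22)
(u₁, v₁) = (-1, 2.5) − 0.1·(-87, 91) = (7.7, -6.6)
(u₂, v₂) = (7.7, -6.6) − 0.1·(231.8, -231) = (-15.48, 16.5)
(u₃, v₃) = (-15.48, 16.5) − 0.1·(-601.56, 601.72) = (44.676, -43.672)
(u₄, v₄) = (44.676, -43.672) − 0.1·(1564.28, -1564.248) = (-111.752, 112.7528)
v = 112.7528

112.7528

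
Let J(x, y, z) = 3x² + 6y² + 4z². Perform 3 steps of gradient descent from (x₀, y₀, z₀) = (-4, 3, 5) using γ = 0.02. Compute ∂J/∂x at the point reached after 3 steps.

∇J = (6x, 12y, 8z)
(x₁, y₁, z₁) = (-4, 3, 5) − 0.02·(-24, 36, 40) = (-3.52, 2.28, 4.2)
(x₂, y₂, z₂) = (-3.52, 2.28, 4.2) − 0.02·(-21.12, 27.36, 33.6) = (-3.0976, 1.7328, 3.528)
(x₃, y₃, z₃) = (-3.0976, 1.7328, 3.528) − 0.02·(-18.5856, 20.7936, 28.224) = (-2.725888, 1.316928, 2.96352)
∂J/∂x at (-2.725888, 1.316928, 2.96352) = -16.355328

-16.355328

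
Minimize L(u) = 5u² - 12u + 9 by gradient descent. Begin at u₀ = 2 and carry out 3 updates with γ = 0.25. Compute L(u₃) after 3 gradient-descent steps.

L′(u) = 10u - 12
Step 1: L′(2) = 8; u₁ = 2 − 0.25·8 = 0
Step 2: L′(0) = -12; u₂ = 0 − 0.25·(-12) = 3
Step 3: L′(3) = 18; u₃ = 3 − 0.25·18 = -1.5
L(-1.5) = 38.25

38.25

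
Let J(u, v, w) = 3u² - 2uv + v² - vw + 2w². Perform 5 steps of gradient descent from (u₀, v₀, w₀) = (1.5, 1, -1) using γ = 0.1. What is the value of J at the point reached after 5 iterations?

∇J = (6u - 2v, -2u + 2v - w, -v + 4w)
Step 1: at (1.5, 1, -1), ∇J = (7, 0, -5) → (1.5, 1, -1) − 0.1·(7, 0, -5) = (0.8, 1, -0.5)
Step 2: at (0.8, 1, -0.5), ∇J = (2.8, 0.9, -3) → (0.8, 1, -0.5) − 0.1·(2.8, 0.9, -3) = (0.52, 0.91, -0.2)
Step 3: at (0.52, 0.91, -0.2), ∇J = (1.3, 0.98, -1.71) → (0.52, 0.91, -0.2) − 0.1·(1.3, 0.98, -1.71) = (0.39, 0.812, -0.029)
Step 4: at (0.39, 0.812, -0.029), ∇J = (0.716, 0.873, -0.928) → (0.39, 0.812, -0.029) − 0.1·(0.716, 0.873, -0.928) = (0.3184, 0.7247, 0.0638)
Step 5: at (0.3184, 0.7247, 0.0638), ∇J = (0.461, 0.7488, -0.4695) → (0.3184, 0.7247, 0.0638) − 0.1·(0.461, 0.7488, -0.4695) = (0.2723, 0.64982, 0.11075)
J(0.2723, 0.64982, 0.11075) = 0.2433794904

0.2433794904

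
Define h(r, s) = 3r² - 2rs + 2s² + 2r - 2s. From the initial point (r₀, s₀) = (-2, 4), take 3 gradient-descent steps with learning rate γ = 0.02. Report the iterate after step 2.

∇h = (6r - 2s + 2, -2r + 4s - 2)
(r₁, s₁) = (-2, 4) − 0.02·(-18, 18) = (-1.64, 3.64)
(r₂, s₂) = (-1.64, 3.64) − 0.02·(-15.12, 15.84) = (-1.3376, 3.3232)

(-1.3376, 3.3232)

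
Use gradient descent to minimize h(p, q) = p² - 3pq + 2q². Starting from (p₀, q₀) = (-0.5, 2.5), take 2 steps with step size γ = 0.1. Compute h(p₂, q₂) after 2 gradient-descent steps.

0.26335

∇h = (2p - 3q, -3p + 4q)
Step 1: at (-0.5, 2.5), ∇h = (-8.5, 11.5) → (-0.5, 2.5) − 0.1·(-8.5, 11.5) = (0.35, 1.35)
Step 2: at (0.35, 1.35), ∇h = (-3.35, 4.35) → (0.35, 1.35) − 0.1·(-3.35, 4.35) = (0.685, 0.915)
h(0.685, 0.915) = 0.26335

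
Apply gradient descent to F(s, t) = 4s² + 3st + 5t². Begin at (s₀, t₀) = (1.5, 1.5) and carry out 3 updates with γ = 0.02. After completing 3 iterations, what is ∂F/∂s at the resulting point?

7.562124

∇F = (8s + 3t, 3s + 10t)
(s₁, t₁) = (1.5, 1.5) − 0.02·(16.5, 19.5) = (1.17, 1.11)
(s₂, t₂) = (1.17, 1.11) − 0.02·(12.69, 14.61) = (0.9162, 0.8178)
(s₃, t₃) = (0.9162, 0.8178) − 0.02·(9.783, 10.9266) = (0.72054, 0.599268)
∂F/∂s at (0.72054, 0.599268) = 7.562124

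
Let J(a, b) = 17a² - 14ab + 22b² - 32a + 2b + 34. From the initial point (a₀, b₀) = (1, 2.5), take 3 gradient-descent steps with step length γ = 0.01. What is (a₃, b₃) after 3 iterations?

(1.393432, 0.747228)

∇J = (34a - 14b - 32, -14a + 44b + 2)
Step 1: at (1, 2.5), ∇J = (-33, 98) → (1, 2.5) − 0.01·(-33, 98) = (1.33, 1.52)
Step 2: at (1.33, 1.52), ∇J = (-8.06, 50.26) → (1.33, 1.52) − 0.01·(-8.06, 50.26) = (1.4106, 1.0174)
Step 3: at (1.4106, 1.0174), ∇J = (1.7168, 27.0172) → (1.4106, 1.0174) − 0.01·(1.7168, 27.0172) = (1.393432, 0.747228)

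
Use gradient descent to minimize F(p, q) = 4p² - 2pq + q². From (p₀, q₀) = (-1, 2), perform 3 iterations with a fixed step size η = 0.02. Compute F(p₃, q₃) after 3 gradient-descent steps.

∇F = (8p - 2q, -2p + 2q)
Step 1: at (-1, 2), ∇F = (-12, 6) → (-1, 2) − 0.02·(-12, 6) = (-0.76, 1.88)
Step 2: at (-0.76, 1.88), ∇F = (-9.84, 5.28) → (-0.76, 1.88) − 0.02·(-9.84, 5.28) = (-0.5632, 1.7744)
Step 3: at (-0.5632, 1.7744), ∇F = (-8.0544, 4.6752) → (-0.5632, 1.7744) − 0.02·(-8.0544, 4.6752) = (-0.402112, 1.680896)
F(-0.402112, 1.680896) = 4.824004509696

4.824004509696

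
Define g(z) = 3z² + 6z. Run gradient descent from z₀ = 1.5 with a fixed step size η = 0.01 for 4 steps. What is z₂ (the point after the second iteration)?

g′(z) = 6z + 6
z₁ = 1.5 − 0.01·15 = 1.35
z₂ = 1.35 − 0.01·14.1 = 1.209

1.209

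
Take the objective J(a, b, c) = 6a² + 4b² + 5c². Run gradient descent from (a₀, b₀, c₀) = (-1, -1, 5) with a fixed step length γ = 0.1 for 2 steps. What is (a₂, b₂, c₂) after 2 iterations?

(-0.04, -0.04, 0)

∇J = (12a, 8b, 10c)
(a₁, b₁, c₁) = (-1, -1, 5) − 0.1·(-12, -8, 50) = (0.2, -0.2, 0)
(a₂, b₂, c₂) = (0.2, -0.2, 0) − 0.1·(2.4, -1.6, 0) = (-0.04, -0.04, 0)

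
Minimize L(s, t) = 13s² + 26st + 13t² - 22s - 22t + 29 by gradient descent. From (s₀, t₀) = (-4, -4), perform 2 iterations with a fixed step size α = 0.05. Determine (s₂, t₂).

(-10.9, -10.9)

∇L = (26s + 26t - 22, 26s + 26t - 22)
(s₁, t₁) = (-4, -4) − 0.05·(-230, -230) = (7.5, 7.5)
(s₂, t₂) = (7.5, 7.5) − 0.05·(368, 368) = (-10.9, -10.9)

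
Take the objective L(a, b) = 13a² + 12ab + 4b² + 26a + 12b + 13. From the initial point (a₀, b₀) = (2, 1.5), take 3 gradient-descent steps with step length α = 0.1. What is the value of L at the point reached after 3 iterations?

∇L = (26a + 12b + 26, 12a + 8b + 12)
(a₁, b₁) = (2, 1.5) − 0.1·(96, 48) = (-7.6, -3.3)
(a₂, b₂) = (-7.6, -3.3) − 0.1·(-211.2, -105.6) = (13.52, 7.26)
(a₃, b₃) = (13.52, 7.26) − 0.1·(464.64, 232.32) = (-32.944, -15.972)
L(-32.944, -15.972) = 20408.38272

20408.38272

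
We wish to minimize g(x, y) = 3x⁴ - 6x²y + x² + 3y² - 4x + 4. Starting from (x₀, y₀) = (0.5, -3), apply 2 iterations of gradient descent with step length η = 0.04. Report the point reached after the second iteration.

(0.18526208, -1.681056)

∇g = (12x³ - 12xy + 2x - 4, -6x² + 6y)
Step 1: at (0.5, -3), ∇g = (16.5, -19.5) → (0.5, -3) − 0.04·(16.5, -19.5) = (-0.16, -2.22)
Step 2: at (-0.16, -2.22), ∇g = (-8.631552, -13.4736) → (-0.16, -2.22) − 0.04·(-8.631552, -13.4736) = (0.18526208, -1.681056)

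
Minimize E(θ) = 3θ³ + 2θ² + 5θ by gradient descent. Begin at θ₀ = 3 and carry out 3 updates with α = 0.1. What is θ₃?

-1948.8809744

E′(θ) = 9θ² + 4θ + 5
θ₁ = 3 − 0.1·98 = -6.8
θ₂ = -6.8 − 0.1·393.96 = -46.196
θ₃ = -46.196 − 0.1·19026.849744 = -1948.8809744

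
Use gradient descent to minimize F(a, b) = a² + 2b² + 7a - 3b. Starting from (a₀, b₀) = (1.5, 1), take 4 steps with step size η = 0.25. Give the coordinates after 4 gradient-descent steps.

∇F = (2a + 7, 4b - 3)
Step 1: at (1.5, 1), ∇F = (10, 1) → (1.5, 1) − 0.25·(10, 1) = (-1, 0.75)
Step 2: at (-1, 0.75), ∇F = (5, 0) → (-1, 0.75) − 0.25·(5, 0) = (-2.25, 0.75)
Step 3: at (-2.25, 0.75), ∇F = (2.5, 0) → (-2.25, 0.75) − 0.25·(2.5, 0) = (-2.875, 0.75)
Step 4: at (-2.875, 0.75), ∇F = (1.25, 0) → (-2.875, 0.75) − 0.25·(1.25, 0) = (-3.1875, 0.75)

(-3.1875, 0.75)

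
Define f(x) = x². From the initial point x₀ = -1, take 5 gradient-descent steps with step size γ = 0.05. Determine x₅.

-0.59049

f′(x) = 2x
x₁ = -1 − 0.05·(-2) = -0.9
x₂ = -0.9 − 0.05·(-1.8) = -0.81
x₃ = -0.81 − 0.05·(-1.62) = -0.729
x₄ = -0.729 − 0.05·(-1.458) = -0.6561
x₅ = -0.6561 − 0.05·(-1.3122) = -0.59049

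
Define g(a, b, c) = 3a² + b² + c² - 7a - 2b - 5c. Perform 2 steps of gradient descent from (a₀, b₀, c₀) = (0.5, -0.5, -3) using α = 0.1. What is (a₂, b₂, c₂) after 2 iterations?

(1.06, 0.04, -1.02)

∇g = (6a - 7, 2b - 2, 2c - 5)
(a₁, b₁, c₁) = (0.5, -0.5, -3) − 0.1·(-4, -3, -11) = (0.9, -0.2, -1.9)
(a₂, b₂, c₂) = (0.9, -0.2, -1.9) − 0.1·(-1.6, -2.4, -8.8) = (1.06, 0.04, -1.02)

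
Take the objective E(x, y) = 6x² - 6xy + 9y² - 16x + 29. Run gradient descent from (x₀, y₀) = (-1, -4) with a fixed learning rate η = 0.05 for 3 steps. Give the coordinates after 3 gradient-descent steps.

∇E = (12x - 6y - 16, -6x + 18y)
Step 1: at (-1, -4), ∇E = (-4, -66) → (-1, -4) − 0.05·(-4, -66) = (-0.8, -0.7)
Step 2: at (-0.8, -0.7), ∇E = (-21.4, -7.8) → (-0.8, -0.7) − 0.05·(-21.4, -7.8) = (0.27, -0.31)
Step 3: at (0.27, -0.31), ∇E = (-10.9, -7.2) → (0.27, -0.31) − 0.05·(-10.9, -7.2) = (0.815, 0.05)

(0.815, 0.05)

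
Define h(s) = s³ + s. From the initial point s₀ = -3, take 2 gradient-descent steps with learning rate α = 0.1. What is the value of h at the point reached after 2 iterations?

h′(s) = 3s² + 1
Step 1: h′(-3) = 28; s₁ = -3 − 0.1·28 = -5.8
Step 2: h′(-5.8) = 101.92; s₂ = -5.8 − 0.1·101.92 = -15.992
h(-15.992) = -4105.851071488

-4105.851071488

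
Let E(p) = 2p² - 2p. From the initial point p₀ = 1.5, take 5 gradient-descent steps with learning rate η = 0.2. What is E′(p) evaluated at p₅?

E′(p) = 4p - 2
Step 1: E′(1.5) = 4; p₁ = 1.5 − 0.2·4 = 0.7
Step 2: E′(0.7) = 0.8; p₂ = 0.7 − 0.2·0.8 = 0.54
Step 3: E′(0.54) = 0.16; p₃ = 0.54 − 0.2·0.16 = 0.508
Step 4: E′(0.508) = 0.032; p₄ = 0.508 − 0.2·0.032 = 0.5016
Step 5: E′(0.5016) = 0.0064; p₅ = 0.5016 − 0.2·0.0064 = 0.50032
E′(p) at (0.50032) = 0.00128

0.00128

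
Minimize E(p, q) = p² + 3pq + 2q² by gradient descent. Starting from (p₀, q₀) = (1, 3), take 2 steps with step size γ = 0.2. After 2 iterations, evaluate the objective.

∇E = (2p + 3q, 3p + 4q)
Step 1: at (1, 3), ∇E = (11, 15) → (1, 3) − 0.2·(11, 15) = (-1.2, 0)
Step 2: at (-1.2, 0), ∇E = (-2.4, -3.6) → (-1.2, 0) − 0.2·(-2.4, -3.6) = (-0.72, 0.72)
E(-0.72, 0.72) = 0

0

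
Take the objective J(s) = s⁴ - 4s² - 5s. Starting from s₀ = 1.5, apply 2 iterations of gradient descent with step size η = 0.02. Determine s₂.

J′(s) = 4s³ - 8s - 5
s₁ = 1.5 − 0.02·(-3.5) = 1.57
s₂ = 1.57 − 0.02·(-2.080428) = 1.61160856

1.61160856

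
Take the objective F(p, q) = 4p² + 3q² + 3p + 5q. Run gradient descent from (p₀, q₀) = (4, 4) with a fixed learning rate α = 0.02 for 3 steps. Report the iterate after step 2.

∇F = (8p + 3, 6q + 5)
Step 1: at (4, 4), ∇F = (35, 29) → (4, 4) − 0.02·(35, 29) = (3.3, 3.42)
Step 2: at (3.3, 3.42), ∇F = (29.4, 25.52) → (3.3, 3.42) − 0.02·(29.4, 25.52) = (2.712, 2.9096)

(2.712, 2.9096)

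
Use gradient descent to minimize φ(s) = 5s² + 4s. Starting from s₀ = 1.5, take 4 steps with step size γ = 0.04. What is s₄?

φ′(s) = 10s + 4
s₁ = 1.5 − 0.04·19 = 0.74
s₂ = 0.74 − 0.04·11.4 = 0.284
s₃ = 0.284 − 0.04·6.84 = 0.0104
s₄ = 0.0104 − 0.04·4.104 = -0.15376

-0.15376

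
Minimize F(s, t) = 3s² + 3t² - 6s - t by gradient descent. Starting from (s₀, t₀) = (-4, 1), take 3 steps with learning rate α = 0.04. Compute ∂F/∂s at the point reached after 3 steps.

∇F = (6s - 6, 6t - 1)
(s₁, t₁) = (-4, 1) − 0.04·(-30, 5) = (-2.8, 0.8)
(s₂, t₂) = (-2.8, 0.8) − 0.04·(-22.8, 3.8) = (-1.888, 0.648)
(s₃, t₃) = (-1.888, 0.648) − 0.04·(-17.328, 2.888) = (-1.19488, 0.53248)
∂F/∂s at (-1.19488, 0.53248) = -13.16928

-13.16928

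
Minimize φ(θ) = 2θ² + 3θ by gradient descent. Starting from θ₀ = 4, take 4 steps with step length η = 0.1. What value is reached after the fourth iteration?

-0.1344

φ′(θ) = 4θ + 3
Step 1: φ′(4) = 19; θ₁ = 4 − 0.1·19 = 2.1
Step 2: φ′(2.1) = 11.4; θ₂ = 2.1 − 0.1·11.4 = 0.96
Step 3: φ′(0.96) = 6.84; θ₃ = 0.96 − 0.1·6.84 = 0.276
Step 4: φ′(0.276) = 4.104; θ₄ = 0.276 − 0.1·4.104 = -0.1344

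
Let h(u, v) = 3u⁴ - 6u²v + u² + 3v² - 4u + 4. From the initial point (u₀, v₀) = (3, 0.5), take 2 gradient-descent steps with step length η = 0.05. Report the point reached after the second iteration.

(1110.3224, 48.263)

∇h = (12u³ - 12uv + 2u - 4, -6u² + 6v)
Step 1: at (3, 0.5), ∇h = (308, -51) → (3, 0.5) − 0.05·(308, -51) = (-12.4, 3.05)
Step 2: at (-12.4, 3.05), ∇h = (-22454.448, -904.26) → (-12.4, 3.05) − 0.05·(-22454.448, -904.26) = (1110.3224, 48.263)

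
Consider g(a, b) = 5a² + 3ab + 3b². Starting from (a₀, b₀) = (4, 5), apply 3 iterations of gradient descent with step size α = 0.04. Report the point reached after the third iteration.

(0.132096, 1.67168)

∇g = (10a + 3b, 3a + 6b)
(a₁, b₁) = (4, 5) − 0.04·(55, 42) = (1.8, 3.32)
(a₂, b₂) = (1.8, 3.32) − 0.04·(27.96, 25.32) = (0.6816, 2.3072)
(a₃, b₃) = (0.6816, 2.3072) − 0.04·(13.7376, 15.888) = (0.132096, 1.67168)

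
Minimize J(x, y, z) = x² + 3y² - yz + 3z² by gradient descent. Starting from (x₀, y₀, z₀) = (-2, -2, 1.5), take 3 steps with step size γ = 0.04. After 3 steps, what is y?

-0.781184

∇J = (2x, 6y - z, -y + 6z)
Step 1: at (-2, -2, 1.5), ∇J = (-4, -13.5, 11) → (-2, -2, 1.5) − 0.04·(-4, -13.5, 11) = (-1.84, -1.46, 1.06)
Step 2: at (-1.84, -1.46, 1.06), ∇J = (-3.68, -9.82, 7.82) → (-1.84, -1.46, 1.06) − 0.04·(-3.68, -9.82, 7.82) = (-1.6928, -1.0672, 0.7472)
Step 3: at (-1.6928, -1.0672, 0.7472), ∇J = (-3.3856, -7.1504, 5.5504) → (-1.6928, -1.0672, 0.7472) − 0.04·(-3.3856, -7.1504, 5.5504) = (-1.557376, -0.781184, 0.525184)
y = -0.781184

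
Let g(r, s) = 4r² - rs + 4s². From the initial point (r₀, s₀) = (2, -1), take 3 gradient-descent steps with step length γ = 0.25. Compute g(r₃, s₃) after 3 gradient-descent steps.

∇g = (8r - s, -r + 8s)
(r₁, s₁) = (2, -1) − 0.25·(17, -10) = (-2.25, 1.5)
(r₂, s₂) = (-2.25, 1.5) − 0.25·(-19.5, 14.25) = (2.625, -2.0625)
(r₃, s₃) = (2.625, -2.0625) − 0.25·(23.0625, -19.125) = (-3.140625, 2.71875)
g(-3.140625, 2.71875) = 77.55908203125

77.55908203125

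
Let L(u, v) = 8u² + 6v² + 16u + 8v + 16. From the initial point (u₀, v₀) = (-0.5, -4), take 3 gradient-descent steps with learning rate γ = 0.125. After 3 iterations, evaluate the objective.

∇L = (16u + 16, 12v + 8)
Step 1: at (-0.5, -4), ∇L = (8, -40) → (-0.5, -4) − 0.125·(8, -40) = (-1.5, 1)
Step 2: at (-1.5, 1), ∇L = (-8, 20) → (-1.5, 1) − 0.125·(-8, 20) = (-0.5, -1.5)
Step 3: at (-0.5, -1.5), ∇L = (8, -10) → (-0.5, -1.5) − 0.125·(8, -10) = (-1.5, -0.25)
L(-1.5, -0.25) = 8.375

8.375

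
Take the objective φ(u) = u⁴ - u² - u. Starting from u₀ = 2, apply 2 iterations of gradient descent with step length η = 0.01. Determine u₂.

1.56749132

φ′(u) = 4u³ - 2u - 1
Step 1: φ′(2) = 27; u₁ = 2 − 0.01·27 = 1.73
Step 2: φ′(1.73) = 16.250868; u₂ = 1.73 − 0.01·16.250868 = 1.56749132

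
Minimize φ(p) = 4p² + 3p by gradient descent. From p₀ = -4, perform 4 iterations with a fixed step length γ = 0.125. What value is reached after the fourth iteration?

φ′(p) = 8p + 3
p₁ = -4 − 0.125·(-29) = -0.375
p₂ = -0.375 − 0.125·0 = -0.375
p₃ = -0.375 − 0.125·0 = -0.375
p₄ = -0.375 − 0.125·0 = -0.375

-0.375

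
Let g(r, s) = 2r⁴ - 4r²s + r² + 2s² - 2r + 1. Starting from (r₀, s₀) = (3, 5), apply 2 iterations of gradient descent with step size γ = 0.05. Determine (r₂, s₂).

∇g = (8r³ - 8rs + 2r - 2, -4r² + 4s)
Step 1: at (3, 5), ∇g = (100, -16) → (3, 5) − 0.05·(100, -16) = (-2, 5.8)
Step 2: at (-2, 5.8), ∇g = (22.8, 7.2) → (-2, 5.8) − 0.05·(22.8, 7.2) = (-3.14, 5.44)

(-3.14, 5.44)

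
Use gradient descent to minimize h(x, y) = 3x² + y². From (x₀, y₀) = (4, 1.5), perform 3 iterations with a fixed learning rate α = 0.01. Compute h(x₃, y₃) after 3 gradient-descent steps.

∇h = (6x, 2y)
Step 1: at (4, 1.5), ∇h = (24, 3) → (4, 1.5) − 0.01·(24, 3) = (3.76, 1.47)
Step 2: at (3.76, 1.47), ∇h = (22.56, 2.94) → (3.76, 1.47) − 0.01·(22.56, 2.94) = (3.5344, 1.4406)
Step 3: at (3.5344, 1.4406), ∇h = (21.2064, 2.8812) → (3.5344, 1.4406) − 0.01·(21.2064, 2.8812) = (3.322336, 1.411788)
h(3.322336, 1.411788) = 35.106894847632

35.106894847632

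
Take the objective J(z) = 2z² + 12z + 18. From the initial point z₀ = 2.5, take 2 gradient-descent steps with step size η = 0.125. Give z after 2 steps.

-1.625

J′(z) = 4z + 12
z₁ = 2.5 − 0.125·22 = -0.25
z₂ = -0.25 − 0.125·11 = -1.625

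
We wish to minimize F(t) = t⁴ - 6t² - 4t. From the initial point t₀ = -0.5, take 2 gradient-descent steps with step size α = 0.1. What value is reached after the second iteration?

-0.92015

F′(t) = 4t³ - 12t - 4
t₁ = -0.5 − 0.1·1.5 = -0.65
t₂ = -0.65 − 0.1·2.7015 = -0.92015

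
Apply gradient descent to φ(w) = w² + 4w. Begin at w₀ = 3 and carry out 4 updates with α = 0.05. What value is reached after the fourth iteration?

φ′(w) = 2w + 4
w₁ = 3 − 0.05·10 = 2.5
w₂ = 2.5 − 0.05·9 = 2.05
w₃ = 2.05 − 0.05·8.1 = 1.645
w₄ = 1.645 − 0.05·7.29 = 1.2805

1.2805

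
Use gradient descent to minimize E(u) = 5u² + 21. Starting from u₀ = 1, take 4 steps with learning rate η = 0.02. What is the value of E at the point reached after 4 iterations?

21.8388608

E′(u) = 10u
Step 1: E′(1) = 10; u₁ = 1 − 0.02·10 = 0.8
Step 2: E′(0.8) = 8; u₂ = 0.8 − 0.02·8 = 0.64
Step 3: E′(0.64) = 6.4; u₃ = 0.64 − 0.02·6.4 = 0.512
Step 4: E′(0.512) = 5.12; u₄ = 0.512 − 0.02·5.12 = 0.4096
E(0.4096) = 21.8388608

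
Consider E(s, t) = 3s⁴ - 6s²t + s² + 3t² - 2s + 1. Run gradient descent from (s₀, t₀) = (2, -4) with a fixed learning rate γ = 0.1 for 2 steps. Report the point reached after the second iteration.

∇E = (12s³ - 12st + 2s - 2, -6s² + 6t)
(s₁, t₁) = (2, -4) − 0.1·(194, -48) = (-17.4, 0.8)
(s₂, t₂) = (-17.4, 0.8) − 0.1·(-63086.048, -1811.76) = (6291.2048, 181.976)

(6291.2048, 181.976)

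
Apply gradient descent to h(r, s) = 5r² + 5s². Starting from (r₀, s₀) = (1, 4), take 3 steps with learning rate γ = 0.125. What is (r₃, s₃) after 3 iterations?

(-0.015625, -0.0625)

∇h = (10r, 10s)
(r₁, s₁) = (1, 4) − 0.125·(10, 40) = (-0.25, -1)
(r₂, s₂) = (-0.25, -1) − 0.125·(-2.5, -10) = (0.0625, 0.25)
(r₃, s₃) = (0.0625, 0.25) − 0.125·(0.625, 2.5) = (-0.015625, -0.0625)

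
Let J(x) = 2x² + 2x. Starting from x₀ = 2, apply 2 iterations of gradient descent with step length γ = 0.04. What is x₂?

J′(x) = 4x + 2
Step 1: J′(2) = 10; x₁ = 2 − 0.04·10 = 1.6
Step 2: J′(1.6) = 8.4; x₂ = 1.6 − 0.04·8.4 = 1.264

1.264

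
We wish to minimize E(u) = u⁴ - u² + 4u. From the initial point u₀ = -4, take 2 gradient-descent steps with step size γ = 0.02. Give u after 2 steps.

0.78068224

E′(u) = 4u³ - 2u + 4
Step 1: E′(-4) = -244; u₁ = -4 − 0.02·(-244) = 0.88
Step 2: E′(0.88) = 4.965888; u₂ = 0.88 − 0.02·4.965888 = 0.78068224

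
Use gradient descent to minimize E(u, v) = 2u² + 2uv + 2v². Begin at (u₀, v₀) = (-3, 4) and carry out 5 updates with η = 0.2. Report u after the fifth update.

-0.27232

∇E = (4u + 2v, 2u + 4v)
(u₁, v₁) = (-3, 4) − 0.2·(-4, 10) = (-2.2, 2)
(u₂, v₂) = (-2.2, 2) − 0.2·(-4.8, 3.6) = (-1.24, 1.28)
(u₃, v₃) = (-1.24, 1.28) − 0.2·(-2.4, 2.64) = (-0.76, 0.752)
(u₄, v₄) = (-0.76, 0.752) − 0.2·(-1.536, 1.488) = (-0.4528, 0.4544)
(u₅, v₅) = (-0.4528, 0.4544) − 0.2·(-0.9024, 0.912) = (-0.27232, 0.272)
u = -0.27232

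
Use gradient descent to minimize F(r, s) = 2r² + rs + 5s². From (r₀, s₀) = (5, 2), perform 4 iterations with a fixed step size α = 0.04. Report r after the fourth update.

∇F = (4r + s, r + 10s)
Step 1: at (5, 2), ∇F = (22, 25) → (5, 2) − 0.04·(22, 25) = (4.12, 1)
Step 2: at (4.12, 1), ∇F = (17.48, 14.12) → (4.12, 1) − 0.04·(17.48, 14.12) = (3.4208, 0.4352)
Step 3: at (3.4208, 0.4352), ∇F = (14.1184, 7.7728) → (3.4208, 0.4352) − 0.04·(14.1184, 7.7728) = (2.856064, 0.124288)
Step 4: at (2.856064, 0.124288), ∇F = (11.548544, 4.098944) → (2.856064, 0.124288) − 0.04·(11.548544, 4.098944) = (2.39412224, -0.03966976)
r = 2.39412224

2.39412224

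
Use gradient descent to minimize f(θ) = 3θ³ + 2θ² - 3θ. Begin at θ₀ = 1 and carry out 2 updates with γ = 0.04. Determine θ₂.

0.4944

f′(θ) = 9θ² + 4θ - 3
Step 1: f′(1) = 10; θ₁ = 1 − 0.04·10 = 0.6
Step 2: f′(0.6) = 2.64; θ₂ = 0.6 − 0.04·2.64 = 0.4944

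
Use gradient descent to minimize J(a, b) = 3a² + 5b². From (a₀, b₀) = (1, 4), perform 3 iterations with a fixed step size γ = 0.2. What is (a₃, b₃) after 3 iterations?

∇J = (6a, 10b)
Step 1: at (1, 4), ∇J = (6, 40) → (1, 4) − 0.2·(6, 40) = (-0.2, -4)
Step 2: at (-0.2, -4), ∇J = (-1.2, -40) → (-0.2, -4) − 0.2·(-1.2, -40) = (0.04, 4)
Step 3: at (0.04, 4), ∇J = (0.24, 40) → (0.04, 4) − 0.2·(0.24, 40) = (-0.008, -4)

(-0.008, -4)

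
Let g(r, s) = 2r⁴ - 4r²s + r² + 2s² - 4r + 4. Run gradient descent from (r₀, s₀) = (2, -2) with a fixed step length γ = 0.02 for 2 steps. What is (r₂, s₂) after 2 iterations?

(0.13726208, -1.397888)

∇g = (8r³ - 8rs + 2r - 4, -4r² + 4s)
(r₁, s₁) = (2, -2) − 0.02·(96, -24) = (0.08, -1.52)
(r₂, s₂) = (0.08, -1.52) − 0.02·(-2.863104, -6.1056) = (0.13726208, -1.397888)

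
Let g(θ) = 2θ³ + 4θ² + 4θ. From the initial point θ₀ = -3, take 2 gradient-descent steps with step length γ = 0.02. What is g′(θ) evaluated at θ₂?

g′(θ) = 6θ² + 8θ + 4
θ₁ = -3 − 0.02·34 = -3.68
θ₂ = -3.68 − 0.02·55.8144 = -4.796288
g′(θ) at (-4.796288) = 103.655967473664

103.655967473664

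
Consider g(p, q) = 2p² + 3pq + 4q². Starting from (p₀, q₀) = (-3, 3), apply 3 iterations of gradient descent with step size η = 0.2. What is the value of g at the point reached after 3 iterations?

4.829184

∇g = (4p + 3q, 3p + 8q)
Step 1: at (-3, 3), ∇g = (-3, 15) → (-3, 3) − 0.2·(-3, 15) = (-2.4, 0)
Step 2: at (-2.4, 0), ∇g = (-9.6, -7.2) → (-2.4, 0) − 0.2·(-9.6, -7.2) = (-0.48, 1.44)
Step 3: at (-0.48, 1.44), ∇g = (2.4, 10.08) → (-0.48, 1.44) − 0.2·(2.4, 10.08) = (-0.96, -0.576)
g(-0.96, -0.576) = 4.829184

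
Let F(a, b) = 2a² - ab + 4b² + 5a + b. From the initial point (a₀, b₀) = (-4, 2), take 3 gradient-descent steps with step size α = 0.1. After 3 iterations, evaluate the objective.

∇F = (4a - b + 5, -a + 8b + 1)
Step 1: at (-4, 2), ∇F = (-13, 21) → (-4, 2) − 0.1·(-13, 21) = (-2.7, -0.1)
Step 2: at (-2.7, -0.1), ∇F = (-5.7, 2.9) → (-2.7, -0.1) − 0.1·(-5.7, 2.9) = (-2.13, -0.39)
Step 3: at (-2.13, -0.39), ∇F = (-3.13, 0.01) → (-2.13, -0.39) − 0.1·(-3.13, 0.01) = (-1.817, -0.391)
F(-1.817, -0.391) = -2.971945

-2.971945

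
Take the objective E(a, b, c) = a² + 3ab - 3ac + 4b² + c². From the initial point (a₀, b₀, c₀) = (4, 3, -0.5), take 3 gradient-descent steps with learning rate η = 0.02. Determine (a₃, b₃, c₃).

∇E = (2a + 3b - 3c, 3a + 8b, -3a + 2c)
Step 1: at (4, 3, -0.5), ∇E = (18.5, 36, -13) → (4, 3, -0.5) − 0.02·(18.5, 36, -13) = (3.63, 2.28, -0.24)
Step 2: at (3.63, 2.28, -0.24), ∇E = (14.82, 29.13, -11.37) → (3.63, 2.28, -0.24) − 0.02·(14.82, 29.13, -11.37) = (3.3336, 1.6974, -0.0126)
Step 3: at (3.3336, 1.6974, -0.0126), ∇E = (11.7972, 23.58, -10.026) → (3.3336, 1.6974, -0.0126) − 0.02·(11.7972, 23.58, -10.026) = (3.097656, 1.2258, 0.18792)

(3.097656, 1.2258, 0.18792)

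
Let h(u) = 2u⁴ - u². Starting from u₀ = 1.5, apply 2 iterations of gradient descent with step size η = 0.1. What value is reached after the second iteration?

-0.4968

h′(u) = 8u³ - 2u
Step 1: h′(1.5) = 24; u₁ = 1.5 − 0.1·24 = -0.9
Step 2: h′(-0.9) = -4.032; u₂ = -0.9 − 0.1·(-4.032) = -0.4968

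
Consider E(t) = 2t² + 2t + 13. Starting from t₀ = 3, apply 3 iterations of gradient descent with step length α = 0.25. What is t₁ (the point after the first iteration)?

-0.5

E′(t) = 4t + 2
t₁ = 3 − 0.25·14 = -0.5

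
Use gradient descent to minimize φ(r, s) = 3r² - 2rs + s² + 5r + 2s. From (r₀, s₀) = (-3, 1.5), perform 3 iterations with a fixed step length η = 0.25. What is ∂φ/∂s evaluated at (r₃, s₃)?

∇φ = (6r - 2s + 5, -2r + 2s + 2)
(r₁, s₁) = (-3, 1.5) − 0.25·(-16, 11) = (1, -1.25)
(r₂, s₂) = (1, -1.25) − 0.25·(13.5, -2.5) = (-2.375, -0.625)
(r₃, s₃) = (-2.375, -0.625) − 0.25·(-8, 5.5) = (-0.375, -2)
∂φ/∂s at (-0.375, -2) = -1.25

-1.25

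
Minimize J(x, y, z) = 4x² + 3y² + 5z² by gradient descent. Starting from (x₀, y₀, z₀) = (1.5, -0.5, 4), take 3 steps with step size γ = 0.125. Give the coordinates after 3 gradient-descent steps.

∇J = (8x, 6y, 10z)
Step 1: at (1.5, -0.5, 4), ∇J = (12, -3, 40) → (1.5, -0.5, 4) − 0.125·(12, -3, 40) = (0, -0.125, -1)
Step 2: at (0, -0.125, -1), ∇J = (0, -0.75, -10) → (0, -0.125, -1) − 0.125·(0, -0.75, -10) = (0, -0.03125, 0.25)
Step 3: at (0, -0.03125, 0.25), ∇J = (0, -0.1875, 2.5) → (0, -0.03125, 0.25) − 0.125·(0, -0.1875, 2.5) = (0, -0.0078125, -0.0625)

(0, -0.0078125, -0.0625)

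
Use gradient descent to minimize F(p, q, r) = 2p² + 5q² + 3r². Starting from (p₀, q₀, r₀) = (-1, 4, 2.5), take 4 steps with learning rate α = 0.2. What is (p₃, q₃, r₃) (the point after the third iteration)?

∇F = (4p, 10q, 6r)
(p₁, q₁, r₁) = (-1, 4, 2.5) − 0.2·(-4, 40, 15) = (-0.2, -4, -0.5)
(p₂, q₂, r₂) = (-0.2, -4, -0.5) − 0.2·(-0.8, -40, -3) = (-0.04, 4, 0.1)
(p₃, q₃, r₃) = (-0.04, 4, 0.1) − 0.2·(-0.16, 40, 0.6) = (-0.008, -4, -0.02)

(-0.008, -4, -0.02)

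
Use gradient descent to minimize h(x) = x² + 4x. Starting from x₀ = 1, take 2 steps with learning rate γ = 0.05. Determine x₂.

0.43

h′(x) = 2x + 4
Step 1: h′(1) = 6; x₁ = 1 − 0.05·6 = 0.7
Step 2: h′(0.7) = 5.4; x₂ = 0.7 − 0.05·5.4 = 0.43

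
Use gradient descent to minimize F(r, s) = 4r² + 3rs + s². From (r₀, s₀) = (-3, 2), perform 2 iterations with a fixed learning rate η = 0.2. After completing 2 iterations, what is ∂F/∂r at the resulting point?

-12.96

∇F = (8r + 3s, 3r + 2s)
Step 1: at (-3, 2), ∇F = (-18, -5) → (-3, 2) − 0.2·(-18, -5) = (0.6, 3)
Step 2: at (0.6, 3), ∇F = (13.8, 7.8) → (0.6, 3) − 0.2·(13.8, 7.8) = (-2.16, 1.44)
∂F/∂r at (-2.16, 1.44) = -12.96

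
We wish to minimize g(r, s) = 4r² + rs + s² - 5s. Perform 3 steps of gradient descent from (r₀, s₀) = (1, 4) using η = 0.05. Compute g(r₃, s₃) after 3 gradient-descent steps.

∇g = (8r + s, r + 2s - 5)
Step 1: at (1, 4), ∇g = (12, 4) → (1, 4) − 0.05·(12, 4) = (0.4, 3.8)
Step 2: at (0.4, 3.8), ∇g = (7, 3) → (0.4, 3.8) − 0.05·(7, 3) = (0.05, 3.65)
Step 3: at (0.05, 3.65), ∇g = (4.05, 2.35) → (0.05, 3.65) − 0.05·(4.05, 2.35) = (-0.1525, 3.5325)
g(-0.1525, 3.5325) = -5.629625

-5.629625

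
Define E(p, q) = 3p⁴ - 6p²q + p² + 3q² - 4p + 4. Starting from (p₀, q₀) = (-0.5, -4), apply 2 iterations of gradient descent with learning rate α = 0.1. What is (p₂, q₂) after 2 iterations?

(-21.89465, 3.3215)

∇E = (12p³ - 12pq + 2p - 4, -6p² + 6q)
(p₁, q₁) = (-0.5, -4) − 0.1·(-30.5, -25.5) = (2.55, -1.45)
(p₂, q₂) = (2.55, -1.45) − 0.1·(244.4465, -47.715) = (-21.89465, 3.3215)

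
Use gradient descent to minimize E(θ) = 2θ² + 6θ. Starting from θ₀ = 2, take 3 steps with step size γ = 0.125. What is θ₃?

-1.0625

E′(θ) = 4θ + 6
θ₁ = 2 − 0.125·14 = 0.25
θ₂ = 0.25 − 0.125·7 = -0.625
θ₃ = -0.625 − 0.125·3.5 = -1.0625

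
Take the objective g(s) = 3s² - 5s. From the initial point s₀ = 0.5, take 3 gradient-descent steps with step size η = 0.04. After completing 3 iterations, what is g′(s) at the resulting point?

g′(s) = 6s - 5
s₁ = 0.5 − 0.04·(-2) = 0.58
s₂ = 0.58 − 0.04·(-1.52) = 0.6408
s₃ = 0.6408 − 0.04·(-1.1552) = 0.687008
g′(s) at (0.687008) = -0.877952

-0.877952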